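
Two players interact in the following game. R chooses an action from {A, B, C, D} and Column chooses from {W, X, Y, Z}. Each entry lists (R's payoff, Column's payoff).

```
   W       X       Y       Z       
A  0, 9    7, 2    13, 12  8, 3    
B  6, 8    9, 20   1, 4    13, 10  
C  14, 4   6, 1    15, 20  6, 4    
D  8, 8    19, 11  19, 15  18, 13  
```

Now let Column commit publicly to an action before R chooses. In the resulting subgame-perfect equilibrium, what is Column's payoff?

Work backward from R's decision.
- W → R plays C (best of 0, 6, 14, 8); Column gets 4.
- X → R plays D (best of 7, 9, 6, 19); Column gets 11.
- Y → R plays D (best of 13, 1, 15, 19); Column gets 15.
- Z → R plays D (best of 8, 13, 6, 18); Column gets 13.
Among 4, 11, 15, 13, the best is 15 at Y. Subgame-perfect outcome: (D, Y) with payoffs (19, 15).

15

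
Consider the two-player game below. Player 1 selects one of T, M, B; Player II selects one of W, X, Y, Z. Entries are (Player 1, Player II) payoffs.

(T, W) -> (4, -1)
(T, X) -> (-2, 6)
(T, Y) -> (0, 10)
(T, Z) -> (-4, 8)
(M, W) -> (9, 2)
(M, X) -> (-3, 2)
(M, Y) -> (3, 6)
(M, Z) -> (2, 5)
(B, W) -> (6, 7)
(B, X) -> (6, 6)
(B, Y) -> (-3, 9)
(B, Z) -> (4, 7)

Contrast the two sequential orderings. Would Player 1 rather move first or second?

If Player 1 leads: Player II's best replies are T→Y, M→Y, B→Y; Player 1's induced payoffs 0, 3, -3; outcome (M, Y), payoffs (3, 6).
If Player II leads: Player 1's best replies are W→M, X→B, Y→M, Z→B; Player II's induced payoffs 2, 6, 6, 7; outcome (B, Z), payoffs (4, 7).
Player 1 gets 3 moving first and 4 moving second, so Player 1 prefers to move second.

second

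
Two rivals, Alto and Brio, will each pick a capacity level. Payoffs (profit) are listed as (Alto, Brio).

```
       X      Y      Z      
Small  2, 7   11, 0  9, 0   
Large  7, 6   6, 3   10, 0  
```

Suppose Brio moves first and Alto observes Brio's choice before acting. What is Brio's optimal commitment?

X

Work backward from Alto's decision.
- X: BR = Large, leader payoff 6.
- Y: BR = Small, leader payoff 0.
- Z: BR = Large, leader payoff 0.
Maximizing over 6, 0, 0, Brio chooses X. Subgame-perfect outcome: (Large, X) with payoffs (7, 6).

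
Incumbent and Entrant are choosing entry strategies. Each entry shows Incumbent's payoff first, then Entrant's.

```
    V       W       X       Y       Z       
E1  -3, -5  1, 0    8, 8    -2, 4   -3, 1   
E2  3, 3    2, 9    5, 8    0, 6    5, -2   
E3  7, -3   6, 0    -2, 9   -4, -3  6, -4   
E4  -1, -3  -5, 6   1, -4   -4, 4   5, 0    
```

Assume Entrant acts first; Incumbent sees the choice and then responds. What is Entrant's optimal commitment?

Work backward from Incumbent's decision.
- V: BR = E3, leader payoff -3.
- W: BR = E3, leader payoff 0.
- X: BR = E1, leader payoff 8.
- Y: BR = E2, leader payoff 6.
- Z: BR = E3, leader payoff -4.
Entrant's induced payoffs are -3, 0, 8, 6, -4, so Entrant commits to X. Subgame-perfect outcome: (E1, X) with payoffs (8, 8).

X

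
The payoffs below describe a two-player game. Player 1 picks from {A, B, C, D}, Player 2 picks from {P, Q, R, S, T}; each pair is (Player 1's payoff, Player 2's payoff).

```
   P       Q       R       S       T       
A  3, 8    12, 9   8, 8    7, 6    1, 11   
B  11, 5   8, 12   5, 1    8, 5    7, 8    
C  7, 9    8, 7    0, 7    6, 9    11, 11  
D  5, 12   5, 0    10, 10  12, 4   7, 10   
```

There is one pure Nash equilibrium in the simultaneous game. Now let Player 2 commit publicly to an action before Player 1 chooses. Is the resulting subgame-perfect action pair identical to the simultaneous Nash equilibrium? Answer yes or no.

Backward induction with Player 2 moving first.
- P: BR = B, leader payoff 5.
- Q: BR = A, leader payoff 9.
- R: BR = D, leader payoff 10.
- S: BR = D, leader payoff 4.
- T: BR = C, leader payoff 11.
Maximizing over 5, 9, 10, 4, 11, Player 2 chooses T. Subgame-perfect outcome: (C, T) with payoffs (11, 11).
For the simultaneous game, intersect best replies.
Player 1's best replies: P→B; Q→A; R→D; S→D; T→C.
Player 2's best replies: A→T; B→Q; C→T; D→P.
Only (C, T) has each player best-responding; Nash payoffs (11, 11).
Sequential outcome (C, T) coincides with the Nash profile (C, T).

yes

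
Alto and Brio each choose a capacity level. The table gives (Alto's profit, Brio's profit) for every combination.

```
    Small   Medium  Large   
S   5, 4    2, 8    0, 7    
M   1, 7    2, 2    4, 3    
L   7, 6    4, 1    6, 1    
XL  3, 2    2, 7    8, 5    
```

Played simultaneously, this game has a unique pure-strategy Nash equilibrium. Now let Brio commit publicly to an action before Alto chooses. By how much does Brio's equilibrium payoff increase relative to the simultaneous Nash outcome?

Work backward from Alto's decision.
- Small → Alto plays L (best of 5, 1, 7, 3); Brio gets 6.
- Medium → Alto plays L (best of 2, 2, 4, 2); Brio gets 1.
- Large → Alto plays XL (best of 0, 4, 6, 8); Brio gets 5.
Among 6, 1, 5, the best is 6 at Small. Subgame-perfect outcome: (L, Small) with payoffs (7, 6).
For the simultaneous game, intersect best replies.
Alto's best replies: Small→L; Medium→L; Large→XL.
Brio's best replies: S→Medium; M→Small; L→Small; XL→Medium.
The unique mutual best reply is (L, Small), giving (7, 6).
Brio's commitment gain: 6 − 6 = 0.

0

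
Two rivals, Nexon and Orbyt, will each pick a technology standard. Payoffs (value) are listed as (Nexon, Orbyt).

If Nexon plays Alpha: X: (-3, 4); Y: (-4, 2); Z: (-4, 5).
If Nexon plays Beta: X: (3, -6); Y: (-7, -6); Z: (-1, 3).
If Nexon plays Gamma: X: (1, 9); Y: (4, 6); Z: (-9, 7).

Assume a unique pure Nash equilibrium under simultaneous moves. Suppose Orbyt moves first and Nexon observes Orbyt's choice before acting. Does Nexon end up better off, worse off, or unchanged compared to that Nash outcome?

better off

Work backward from Nexon's decision.
- X → Nexon plays Beta (best of -3, 3, 1); Orbyt gets -6.
- Y → Nexon plays Gamma (best of -4, -7, 4); Orbyt gets 6.
- Z → Nexon plays Beta (best of -4, -1, -9); Orbyt gets 3.
Orbyt's induced payoffs are -6, 6, 3, so Orbyt commits to Y. Subgame-perfect outcome: (Gamma, Y) with payoffs (4, 6).
Under simultaneous play:
Nexon's best replies: X→Beta; Y→Gamma; Z→Beta.
Orbyt's best replies: Alpha→Z; Beta→Z; Gamma→X.
The unique mutual best reply is (Beta, Z), giving (-1, 3).
Nexon earns 4 sequentially versus -1 at the Nash outcome: better off.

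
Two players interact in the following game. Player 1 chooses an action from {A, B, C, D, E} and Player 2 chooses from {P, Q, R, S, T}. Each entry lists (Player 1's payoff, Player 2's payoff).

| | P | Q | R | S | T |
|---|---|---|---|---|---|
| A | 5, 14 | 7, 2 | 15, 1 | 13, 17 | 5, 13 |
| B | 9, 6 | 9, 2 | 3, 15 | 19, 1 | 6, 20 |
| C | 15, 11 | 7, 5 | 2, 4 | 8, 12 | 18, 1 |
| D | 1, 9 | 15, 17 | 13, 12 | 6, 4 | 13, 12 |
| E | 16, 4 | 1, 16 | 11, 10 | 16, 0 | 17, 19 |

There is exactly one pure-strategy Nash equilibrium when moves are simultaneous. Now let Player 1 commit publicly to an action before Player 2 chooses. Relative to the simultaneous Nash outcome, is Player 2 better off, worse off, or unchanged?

Backward induction with Player 1 moving first.
- A → Player 2 plays S (best of 14, 2, 1, 17, 13); Player 1 gets 13.
- B → Player 2 plays T (best of 6, 2, 15, 1, 20); Player 1 gets 6.
- C → Player 2 plays S (best of 11, 5, 4, 12, 1); Player 1 gets 8.
- D → Player 2 plays Q (best of 9, 17, 12, 4, 12); Player 1 gets 15.
- E → Player 2 plays T (best of 4, 16, 10, 0, 19); Player 1 gets 17.
Maximizing over 13, 6, 8, 15, 17, Player 1 chooses E. Subgame-perfect outcome: (E, T) with payoffs (17, 19).
Now find the simultaneous Nash equilibrium.
Player 1's best replies: P→E; Q→D; R→A; S→B; T→C.
Player 2's best replies: A→S; B→T; C→S; D→Q; E→T.
Only (D, Q) has each player best-responding; Nash payoffs (15, 17).
Player 2 earns 19 sequentially versus 17 at the Nash outcome: better off.

better off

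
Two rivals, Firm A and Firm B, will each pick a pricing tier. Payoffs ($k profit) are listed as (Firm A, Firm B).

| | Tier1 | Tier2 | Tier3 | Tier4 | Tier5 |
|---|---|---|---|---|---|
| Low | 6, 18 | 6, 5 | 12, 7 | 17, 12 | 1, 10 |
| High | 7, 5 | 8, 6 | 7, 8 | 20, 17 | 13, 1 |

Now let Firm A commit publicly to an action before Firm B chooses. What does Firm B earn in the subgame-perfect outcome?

Firm B best-responds to each possible Firm A move:
- Low: BR = Tier1, leader payoff 6.
- High: BR = Tier4, leader payoff 20.
Firm A's induced payoffs are 6, 20, so Firm A commits to High. Subgame-perfect outcome: (High, Tier4) with payoffs (20, 17).

17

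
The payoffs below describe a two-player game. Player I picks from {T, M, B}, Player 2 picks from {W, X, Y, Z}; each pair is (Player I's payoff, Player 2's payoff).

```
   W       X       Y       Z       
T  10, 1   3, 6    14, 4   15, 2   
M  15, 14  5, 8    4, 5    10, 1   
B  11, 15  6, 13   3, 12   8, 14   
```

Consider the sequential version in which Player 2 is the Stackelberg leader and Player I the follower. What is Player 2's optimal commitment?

Solve by backward induction (Player 2 leads).
- W: Player I compares 10, 15, 11 and picks M; Player 2 would get 14.
- X: Player I compares 3, 5, 6 and picks B; Player 2 would get 13.
- Y: Player I compares 14, 4, 3 and picks T; Player 2 would get 4.
- Z: Player I compares 15, 10, 8 and picks T; Player 2 would get 2.
Player 2's induced payoffs are 14, 13, 4, 2, so Player 2 commits to W. Subgame-perfect outcome: (M, W) with payoffs (15, 14).

W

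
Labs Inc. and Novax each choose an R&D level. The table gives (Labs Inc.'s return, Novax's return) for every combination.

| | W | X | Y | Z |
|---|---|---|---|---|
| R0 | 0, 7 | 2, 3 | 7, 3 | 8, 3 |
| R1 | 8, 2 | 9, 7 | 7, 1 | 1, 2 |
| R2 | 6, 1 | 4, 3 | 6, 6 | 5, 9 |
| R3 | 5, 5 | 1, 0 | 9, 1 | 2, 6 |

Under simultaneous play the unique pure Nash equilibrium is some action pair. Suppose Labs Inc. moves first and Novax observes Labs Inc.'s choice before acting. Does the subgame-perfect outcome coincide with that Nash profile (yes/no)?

yes

Novax best-responds to each possible Labs Inc. move:
- R0: BR = W, leader payoff 0.
- R1: BR = X, leader payoff 9.
- R2: BR = Z, leader payoff 5.
- R3: BR = Z, leader payoff 2.
Maximizing over 0, 9, 5, 2, Labs Inc. chooses R1. Subgame-perfect outcome: (R1, X) with payoffs (9, 7).
Under simultaneous play:
Labs Inc.'s best replies: W→R1; X→R1; Y→R3; Z→R0.
Novax's best replies: R0→W; R1→X; R2→Z; R3→Z.
The unique mutual best reply is (R1, X), giving (9, 7).
Sequential outcome (R1, X) coincides with the Nash profile (R1, X).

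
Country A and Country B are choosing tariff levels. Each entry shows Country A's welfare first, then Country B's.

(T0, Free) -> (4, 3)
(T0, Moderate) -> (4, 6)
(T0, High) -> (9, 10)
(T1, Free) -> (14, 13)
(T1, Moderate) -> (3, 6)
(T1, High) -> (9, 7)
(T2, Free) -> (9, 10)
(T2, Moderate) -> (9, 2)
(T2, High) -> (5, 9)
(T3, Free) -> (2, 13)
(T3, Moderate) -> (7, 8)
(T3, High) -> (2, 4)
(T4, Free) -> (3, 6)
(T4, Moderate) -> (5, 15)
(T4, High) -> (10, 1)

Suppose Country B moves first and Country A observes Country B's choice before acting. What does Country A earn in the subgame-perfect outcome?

Country A best-responds to each possible Country B move:
- Free → Country A plays T1 (best of 4, 14, 9, 2, 3); Country B gets 13.
- Moderate → Country A plays T2 (best of 4, 3, 9, 7, 5); Country B gets 2.
- High → Country A plays T4 (best of 9, 9, 5, 2, 10); Country B gets 1.
Maximizing over 13, 2, 1, Country B chooses Free. Subgame-perfect outcome: (T1, Free) with payoffs (14, 13).

14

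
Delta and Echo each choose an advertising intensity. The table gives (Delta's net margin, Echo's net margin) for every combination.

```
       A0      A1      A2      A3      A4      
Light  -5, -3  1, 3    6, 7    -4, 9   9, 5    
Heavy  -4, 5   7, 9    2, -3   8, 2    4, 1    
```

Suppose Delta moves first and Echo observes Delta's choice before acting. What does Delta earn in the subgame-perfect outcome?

7

Backward induction with Delta moving first.
- Light: Echo compares -3, 3, 7, 9, 5 and picks A3; Delta would get -4.
- Heavy: Echo compares 5, 9, -3, 2, 1 and picks A1; Delta would get 7.
Maximizing over -4, 7, Delta chooses Heavy. Subgame-perfect outcome: (Heavy, A1) with payoffs (7, 9).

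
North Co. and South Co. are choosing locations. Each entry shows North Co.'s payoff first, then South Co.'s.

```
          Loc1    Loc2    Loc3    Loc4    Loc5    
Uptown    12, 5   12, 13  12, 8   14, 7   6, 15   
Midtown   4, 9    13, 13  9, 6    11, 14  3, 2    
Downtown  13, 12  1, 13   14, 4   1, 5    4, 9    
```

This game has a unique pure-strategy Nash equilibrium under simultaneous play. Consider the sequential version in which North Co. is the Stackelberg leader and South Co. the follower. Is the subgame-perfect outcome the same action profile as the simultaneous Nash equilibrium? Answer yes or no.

no

Work backward from South Co.'s decision.
- Uptown → South Co. plays Loc5 (best of 5, 13, 8, 7, 15); North Co. gets 6.
- Midtown → South Co. plays Loc4 (best of 9, 13, 6, 14, 2); North Co. gets 11.
- Downtown → South Co. plays Loc2 (best of 12, 13, 4, 5, 9); North Co. gets 1.
Maximizing over 6, 11, 1, North Co. chooses Midtown. Subgame-perfect outcome: (Midtown, Loc4) with payoffs (11, 14).
For the simultaneous game, intersect best replies.
North Co.'s best replies: Loc1→Downtown; Loc2→Midtown; Loc3→Downtown; Loc4→Uptown; Loc5→Uptown.
South Co.'s best replies: Uptown→Loc5; Midtown→Loc4; Downtown→Loc2.
Only (Uptown, Loc5) has each player best-responding; Nash payoffs (6, 15).
Sequential outcome (Midtown, Loc4) differs from the Nash profile (Uptown, Loc5).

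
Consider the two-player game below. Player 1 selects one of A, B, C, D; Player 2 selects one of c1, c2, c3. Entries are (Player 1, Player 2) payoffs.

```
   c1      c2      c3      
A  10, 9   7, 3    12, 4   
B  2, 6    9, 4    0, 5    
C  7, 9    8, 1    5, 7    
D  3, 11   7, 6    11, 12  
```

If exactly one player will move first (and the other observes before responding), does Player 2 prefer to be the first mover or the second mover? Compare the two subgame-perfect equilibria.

second

If Player 1 leads: Player 2's best replies are A→c1, B→c1, C→c1, D→c3; Player 1's induced payoffs 10, 2, 7, 11; outcome (D, c3), payoffs (11, 12).
If Player 2 leads: Player 1's best replies are c1→A, c2→B, c3→A; Player 2's induced payoffs 9, 4, 4; outcome (A, c1), payoffs (10, 9).
Player 2 gets 9 moving first and 12 moving second, so Player 2 prefers to move second.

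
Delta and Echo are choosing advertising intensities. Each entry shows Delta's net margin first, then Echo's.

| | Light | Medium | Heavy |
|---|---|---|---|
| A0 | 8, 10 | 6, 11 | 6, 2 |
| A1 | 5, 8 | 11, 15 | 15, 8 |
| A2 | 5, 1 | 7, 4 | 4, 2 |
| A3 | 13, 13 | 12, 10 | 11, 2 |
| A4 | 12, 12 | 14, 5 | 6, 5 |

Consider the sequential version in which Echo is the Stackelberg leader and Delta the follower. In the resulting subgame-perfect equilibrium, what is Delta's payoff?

13

Work backward from Delta's decision.
- Light: Delta compares 8, 5, 5, 13, 12 and picks A3; Echo would get 13.
- Medium: Delta compares 6, 11, 7, 12, 14 and picks A4; Echo would get 5.
- Heavy: Delta compares 6, 15, 4, 11, 6 and picks A1; Echo would get 8.
Among 13, 5, 8, the best is 13 at Light. Subgame-perfect outcome: (A3, Light) with payoffs (13, 13).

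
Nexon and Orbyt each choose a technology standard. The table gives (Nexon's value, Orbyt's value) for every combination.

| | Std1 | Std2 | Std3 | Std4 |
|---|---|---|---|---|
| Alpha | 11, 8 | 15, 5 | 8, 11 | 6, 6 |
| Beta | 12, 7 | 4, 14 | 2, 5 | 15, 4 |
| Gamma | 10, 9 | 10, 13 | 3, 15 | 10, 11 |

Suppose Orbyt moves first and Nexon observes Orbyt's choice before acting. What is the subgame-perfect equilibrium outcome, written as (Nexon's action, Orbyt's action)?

Work backward from Nexon's decision.
- Std1 → Nexon plays Beta (best of 11, 12, 10); Orbyt gets 7.
- Std2 → Nexon plays Alpha (best of 15, 4, 10); Orbyt gets 5.
- Std3 → Nexon plays Alpha (best of 8, 2, 3); Orbyt gets 11.
- Std4 → Nexon plays Beta (best of 6, 15, 10); Orbyt gets 4.
Orbyt's induced payoffs are 7, 5, 11, 4, so Orbyt commits to Std3. Subgame-perfect outcome: (Alpha, Std3) with payoffs (8, 11).

(Alpha, Std3)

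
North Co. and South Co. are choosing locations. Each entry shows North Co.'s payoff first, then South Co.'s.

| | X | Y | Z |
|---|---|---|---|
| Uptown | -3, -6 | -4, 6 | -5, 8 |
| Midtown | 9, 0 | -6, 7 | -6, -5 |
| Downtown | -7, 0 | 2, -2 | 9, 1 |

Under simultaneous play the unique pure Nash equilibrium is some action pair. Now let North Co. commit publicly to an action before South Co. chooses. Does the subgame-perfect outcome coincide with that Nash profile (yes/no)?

yes

Solve by backward induction (North Co. leads).
- Uptown: BR = Z, leader payoff -5.
- Midtown: BR = Y, leader payoff -6.
- Downtown: BR = Z, leader payoff 9.
Maximizing over -5, -6, 9, North Co. chooses Downtown. Subgame-perfect outcome: (Downtown, Z) with payoffs (9, 1).
Now find the simultaneous Nash equilibrium.
North Co.'s best replies: X→Midtown; Y→Downtown; Z→Downtown.
South Co.'s best replies: Uptown→Z; Midtown→Y; Downtown→Z.
Only (Downtown, Z) has each player best-responding; Nash payoffs (9, 1).
Sequential outcome (Downtown, Z) coincides with the Nash profile (Downtown, Z).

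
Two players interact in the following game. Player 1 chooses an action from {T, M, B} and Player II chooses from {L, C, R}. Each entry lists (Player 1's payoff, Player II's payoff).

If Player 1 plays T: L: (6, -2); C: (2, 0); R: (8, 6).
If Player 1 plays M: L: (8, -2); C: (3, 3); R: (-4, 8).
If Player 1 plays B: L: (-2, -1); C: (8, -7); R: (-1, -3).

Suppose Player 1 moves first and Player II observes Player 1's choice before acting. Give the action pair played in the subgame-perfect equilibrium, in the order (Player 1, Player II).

Backward induction with Player 1 moving first.
- T → Player II plays R (best of -2, 0, 6); Player 1 gets 8.
- M → Player II plays R (best of -2, 3, 8); Player 1 gets -4.
- B → Player II plays L (best of -1, -7, -3); Player 1 gets -2.
Maximizing over 8, -4, -2, Player 1 chooses T. Subgame-perfect outcome: (T, R) with payoffs (8, 6).

(T, R)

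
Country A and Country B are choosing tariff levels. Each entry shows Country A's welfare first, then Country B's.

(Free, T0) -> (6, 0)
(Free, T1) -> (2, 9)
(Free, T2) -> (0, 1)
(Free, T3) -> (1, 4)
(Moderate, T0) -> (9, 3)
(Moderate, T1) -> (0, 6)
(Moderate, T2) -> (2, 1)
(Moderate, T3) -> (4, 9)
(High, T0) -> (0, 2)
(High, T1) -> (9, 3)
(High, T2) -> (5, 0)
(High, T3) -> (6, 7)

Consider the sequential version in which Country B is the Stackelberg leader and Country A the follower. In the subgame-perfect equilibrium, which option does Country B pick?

T3

Backward induction with Country B moving first.
- T0 → Country A plays Moderate (best of 6, 9, 0); Country B gets 3.
- T1 → Country A plays High (best of 2, 0, 9); Country B gets 3.
- T2 → Country A plays High (best of 0, 2, 5); Country B gets 0.
- T3 → Country A plays High (best of 1, 4, 6); Country B gets 7.
Among 3, 3, 0, 7, the best is 7 at T3. Subgame-perfect outcome: (High, T3) with payoffs (6, 7).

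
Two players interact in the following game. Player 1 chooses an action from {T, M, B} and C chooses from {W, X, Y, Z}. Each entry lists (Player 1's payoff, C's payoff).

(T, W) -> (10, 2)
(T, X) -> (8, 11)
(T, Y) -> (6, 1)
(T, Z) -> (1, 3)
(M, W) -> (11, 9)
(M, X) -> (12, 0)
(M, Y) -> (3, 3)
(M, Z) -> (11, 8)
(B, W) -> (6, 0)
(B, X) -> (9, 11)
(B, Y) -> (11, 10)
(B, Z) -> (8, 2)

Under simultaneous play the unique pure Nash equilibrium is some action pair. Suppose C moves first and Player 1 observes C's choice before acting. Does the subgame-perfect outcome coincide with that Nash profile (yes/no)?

no

Backward induction with C moving first.
- W: BR = M, leader payoff 9.
- X: BR = M, leader payoff 0.
- Y: BR = B, leader payoff 10.
- Z: BR = M, leader payoff 8.
Among 9, 0, 10, 8, the best is 10 at Y. Subgame-perfect outcome: (B, Y) with payoffs (11, 10).
Now find the simultaneous Nash equilibrium.
Player 1's best replies: W→M; X→M; Y→B; Z→M.
C's best replies: T→X; M→W; B→X.
The unique mutual best reply is (M, W), giving (11, 9).
Sequential outcome (B, Y) differs from the Nash profile (M, W).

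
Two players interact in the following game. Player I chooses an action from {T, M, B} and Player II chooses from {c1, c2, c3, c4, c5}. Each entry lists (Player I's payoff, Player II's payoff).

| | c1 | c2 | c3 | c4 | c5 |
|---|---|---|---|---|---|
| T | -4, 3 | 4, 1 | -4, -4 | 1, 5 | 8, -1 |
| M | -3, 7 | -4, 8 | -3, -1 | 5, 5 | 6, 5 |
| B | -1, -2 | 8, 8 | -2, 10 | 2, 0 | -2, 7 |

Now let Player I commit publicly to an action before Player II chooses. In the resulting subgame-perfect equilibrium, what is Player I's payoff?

Backward induction with Player I moving first.
- T: BR = c4, leader payoff 1.
- M: BR = c2, leader payoff -4.
- B: BR = c3, leader payoff -2.
Player I's induced payoffs are 1, -4, -2, so Player I commits to T. Subgame-perfect outcome: (T, c4) with payoffs (1, 5).

1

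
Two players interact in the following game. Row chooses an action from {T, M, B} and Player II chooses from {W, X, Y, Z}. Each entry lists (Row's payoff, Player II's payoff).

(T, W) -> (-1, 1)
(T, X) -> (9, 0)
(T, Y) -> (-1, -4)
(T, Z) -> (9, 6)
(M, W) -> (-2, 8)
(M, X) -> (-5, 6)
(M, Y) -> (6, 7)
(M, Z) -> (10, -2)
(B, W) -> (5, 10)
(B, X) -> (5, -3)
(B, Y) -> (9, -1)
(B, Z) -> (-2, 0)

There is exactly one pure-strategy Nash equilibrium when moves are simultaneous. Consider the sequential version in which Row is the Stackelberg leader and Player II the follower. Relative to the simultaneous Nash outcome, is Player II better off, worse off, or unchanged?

worse off

Player II best-responds to each possible Row move:
- T → Player II plays Z (best of 1, 0, -4, 6); Row gets 9.
- M → Player II plays W (best of 8, 6, 7, -2); Row gets -2.
- B → Player II plays W (best of 10, -3, -1, 0); Row gets 5.
Among 9, -2, 5, the best is 9 at T. Subgame-perfect outcome: (T, Z) with payoffs (9, 6).
Under simultaneous play:
Row's best replies: W→B; X→T; Y→B; Z→M.
Player II's best replies: T→Z; M→W; B→W.
The unique mutual best reply is (B, W), giving (5, 10).
Player II earns 6 sequentially versus 10 at the Nash outcome: worse off.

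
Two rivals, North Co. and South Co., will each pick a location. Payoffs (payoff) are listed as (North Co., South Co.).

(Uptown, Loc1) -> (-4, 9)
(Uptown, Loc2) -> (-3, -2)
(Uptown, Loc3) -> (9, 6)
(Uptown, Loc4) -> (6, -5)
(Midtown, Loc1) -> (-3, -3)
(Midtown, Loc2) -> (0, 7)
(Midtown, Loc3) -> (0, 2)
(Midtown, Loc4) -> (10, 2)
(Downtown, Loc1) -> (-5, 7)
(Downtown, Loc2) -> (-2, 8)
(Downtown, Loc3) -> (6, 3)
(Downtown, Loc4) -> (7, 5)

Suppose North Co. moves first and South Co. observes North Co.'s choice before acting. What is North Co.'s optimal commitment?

Solve by backward induction (North Co. leads).
- Uptown: BR = Loc1, leader payoff -4.
- Midtown: BR = Loc2, leader payoff 0.
- Downtown: BR = Loc2, leader payoff -2.
Among -4, 0, -2, the best is 0 at Midtown. Subgame-perfect outcome: (Midtown, Loc2) with payoffs (0, 7).

Midtown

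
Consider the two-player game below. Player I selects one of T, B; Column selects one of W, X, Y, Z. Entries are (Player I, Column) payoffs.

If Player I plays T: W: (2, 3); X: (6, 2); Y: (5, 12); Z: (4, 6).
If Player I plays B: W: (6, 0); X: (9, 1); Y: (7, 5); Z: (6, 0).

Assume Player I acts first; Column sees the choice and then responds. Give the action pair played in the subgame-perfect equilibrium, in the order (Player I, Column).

(B, Y)

Work backward from Column's decision.
- T: BR = Y, leader payoff 5.
- B: BR = Y, leader payoff 7.
Player I's induced payoffs are 5, 7, so Player I commits to B. Subgame-perfect outcome: (B, Y) with payoffs (7, 5).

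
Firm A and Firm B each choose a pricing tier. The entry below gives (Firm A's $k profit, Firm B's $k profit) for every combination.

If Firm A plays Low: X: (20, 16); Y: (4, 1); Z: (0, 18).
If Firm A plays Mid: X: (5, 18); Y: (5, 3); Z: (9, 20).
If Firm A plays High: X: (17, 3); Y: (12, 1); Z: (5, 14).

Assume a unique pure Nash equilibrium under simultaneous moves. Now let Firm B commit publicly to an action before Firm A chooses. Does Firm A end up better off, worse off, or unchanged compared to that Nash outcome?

Backward induction with Firm B moving first.
- X: BR = Low, leader payoff 16.
- Y: BR = High, leader payoff 1.
- Z: BR = Mid, leader payoff 20.
Maximizing over 16, 1, 20, Firm B chooses Z. Subgame-perfect outcome: (Mid, Z) with payoffs (9, 20).
Under simultaneous play:
Firm A's best replies: X→Low; Y→High; Z→Mid.
Firm B's best replies: Low→Z; Mid→Z; High→Z.
The unique mutual best reply is (Mid, Z), giving (9, 20).
Firm A earns 9 sequentially versus 9 at the Nash outcome: unchanged.

unchanged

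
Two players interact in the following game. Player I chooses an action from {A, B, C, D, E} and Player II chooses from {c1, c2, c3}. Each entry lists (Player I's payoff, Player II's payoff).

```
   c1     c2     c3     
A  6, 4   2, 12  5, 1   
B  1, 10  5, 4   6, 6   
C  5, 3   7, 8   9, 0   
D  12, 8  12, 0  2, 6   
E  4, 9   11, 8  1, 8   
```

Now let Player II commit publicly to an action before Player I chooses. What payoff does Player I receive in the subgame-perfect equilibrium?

Player I best-responds to each possible Player II move:
- c1: Player I compares 6, 1, 5, 12, 4 and picks D; Player II would get 8.
- c2: Player I compares 2, 5, 7, 12, 11 and picks D; Player II would get 0.
- c3: Player I compares 5, 6, 9, 2, 1 and picks C; Player II would get 0.
Among 8, 0, 0, the best is 8 at c1. Subgame-perfect outcome: (D, c1) with payoffs (12, 8).

12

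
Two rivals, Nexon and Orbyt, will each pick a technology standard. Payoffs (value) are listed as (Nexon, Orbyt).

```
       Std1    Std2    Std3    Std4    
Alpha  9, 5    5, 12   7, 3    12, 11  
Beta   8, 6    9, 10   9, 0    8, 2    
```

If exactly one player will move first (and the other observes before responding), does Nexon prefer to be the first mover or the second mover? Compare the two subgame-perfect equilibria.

second

If Nexon leads: Orbyt's best replies are Alpha→Std2, Beta→Std2; Nexon's induced payoffs 5, 9; outcome (Beta, Std2), payoffs (9, 10).
If Orbyt leads: Nexon's best replies are Std1→Alpha, Std2→Beta, Std3→Beta, Std4→Alpha; Orbyt's induced payoffs 5, 10, 0, 11; outcome (Alpha, Std4), payoffs (12, 11).
Nexon gets 9 moving first and 12 moving second, so Nexon prefers to move second.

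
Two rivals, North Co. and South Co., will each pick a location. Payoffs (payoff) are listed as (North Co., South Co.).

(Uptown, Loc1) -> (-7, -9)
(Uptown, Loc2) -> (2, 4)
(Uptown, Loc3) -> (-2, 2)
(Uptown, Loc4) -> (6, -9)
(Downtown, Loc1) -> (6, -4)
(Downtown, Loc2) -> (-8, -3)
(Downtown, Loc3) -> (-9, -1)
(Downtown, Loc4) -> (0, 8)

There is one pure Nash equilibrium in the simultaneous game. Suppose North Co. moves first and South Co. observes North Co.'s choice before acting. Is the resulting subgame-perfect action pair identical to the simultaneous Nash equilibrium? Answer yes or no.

yes

South Co. best-responds to each possible North Co. move:
- Uptown → South Co. plays Loc2 (best of -9, 4, 2, -9); North Co. gets 2.
- Downtown → South Co. plays Loc4 (best of -4, -3, -1, 8); North Co. gets 0.
Maximizing over 2, 0, North Co. chooses Uptown. Subgame-perfect outcome: (Uptown, Loc2) with payoffs (2, 4).
Under simultaneous play:
North Co.'s best replies: Loc1→Downtown; Loc2→Uptown; Loc3→Uptown; Loc4→Uptown.
South Co.'s best replies: Uptown→Loc2; Downtown→Loc4.
Only (Uptown, Loc2) has each player best-responding; Nash payoffs (2, 4).
Sequential outcome (Uptown, Loc2) coincides with the Nash profile (Uptown, Loc2).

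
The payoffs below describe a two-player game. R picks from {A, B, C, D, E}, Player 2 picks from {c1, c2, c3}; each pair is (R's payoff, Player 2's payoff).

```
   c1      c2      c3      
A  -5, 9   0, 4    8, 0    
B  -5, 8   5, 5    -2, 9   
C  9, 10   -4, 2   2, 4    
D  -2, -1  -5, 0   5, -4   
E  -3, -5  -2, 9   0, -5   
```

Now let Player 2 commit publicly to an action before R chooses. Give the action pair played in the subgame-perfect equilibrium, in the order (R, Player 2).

Work backward from R's decision.
- c1 → R plays C (best of -5, -5, 9, -2, -3); Player 2 gets 10.
- c2 → R plays B (best of 0, 5, -4, -5, -2); Player 2 gets 5.
- c3 → R plays A (best of 8, -2, 2, 5, 0); Player 2 gets 0.
Among 10, 5, 0, the best is 10 at c1. Subgame-perfect outcome: (C, c1) with payoffs (9, 10).

(C, c1)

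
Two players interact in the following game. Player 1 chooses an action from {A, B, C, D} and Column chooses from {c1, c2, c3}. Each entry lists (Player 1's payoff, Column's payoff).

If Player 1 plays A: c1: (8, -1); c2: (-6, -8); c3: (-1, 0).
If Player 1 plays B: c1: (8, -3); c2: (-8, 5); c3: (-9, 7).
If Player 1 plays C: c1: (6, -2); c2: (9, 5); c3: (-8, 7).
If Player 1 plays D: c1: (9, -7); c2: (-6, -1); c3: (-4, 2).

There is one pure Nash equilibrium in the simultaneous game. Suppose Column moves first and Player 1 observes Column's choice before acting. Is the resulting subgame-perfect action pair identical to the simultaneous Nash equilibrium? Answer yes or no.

Solve by backward induction (Column leads).
- c1 → Player 1 plays D (best of 8, 8, 6, 9); Column gets -7.
- c2 → Player 1 plays C (best of -6, -8, 9, -6); Column gets 5.
- c3 → Player 1 plays A (best of -1, -9, -8, -4); Column gets 0.
Maximizing over -7, 5, 0, Column chooses c2. Subgame-perfect outcome: (C, c2) with payoffs (9, 5).
Now find the simultaneous Nash equilibrium.
Player 1's best replies: c1→D; c2→C; c3→A.
Column's best replies: A→c3; B→c3; C→c3; D→c3.
Only (A, c3) has each player best-responding; Nash payoffs (-1, 0).
Sequential outcome (C, c2) differs from the Nash profile (A, c3).

no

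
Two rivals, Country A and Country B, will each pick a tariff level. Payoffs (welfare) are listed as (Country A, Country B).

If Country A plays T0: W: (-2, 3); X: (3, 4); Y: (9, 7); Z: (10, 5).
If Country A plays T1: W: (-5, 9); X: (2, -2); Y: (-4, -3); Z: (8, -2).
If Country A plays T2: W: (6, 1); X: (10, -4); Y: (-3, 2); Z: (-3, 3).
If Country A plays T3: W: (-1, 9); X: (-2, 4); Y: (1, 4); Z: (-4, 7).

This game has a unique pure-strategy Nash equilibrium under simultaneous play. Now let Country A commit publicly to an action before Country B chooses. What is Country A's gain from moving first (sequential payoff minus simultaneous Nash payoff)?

0

Solve by backward induction (Country A leads).
- T0 → Country B plays Y (best of 3, 4, 7, 5); Country A gets 9.
- T1 → Country B plays W (best of 9, -2, -3, -2); Country A gets -5.
- T2 → Country B plays Z (best of 1, -4, 2, 3); Country A gets -3.
- T3 → Country B plays W (best of 9, 4, 4, 7); Country A gets -1.
Maximizing over 9, -5, -3, -1, Country A chooses T0. Subgame-perfect outcome: (T0, Y) with payoffs (9, 7).
For the simultaneous game, intersect best replies.
Country A's best replies: W→T2; X→T2; Y→T0; Z→T0.
Country B's best replies: T0→Y; T1→W; T2→Z; T3→W.
Only (T0, Y) has each player best-responding; Nash payoffs (9, 7).
Country A's commitment gain: 9 − 9 = 0.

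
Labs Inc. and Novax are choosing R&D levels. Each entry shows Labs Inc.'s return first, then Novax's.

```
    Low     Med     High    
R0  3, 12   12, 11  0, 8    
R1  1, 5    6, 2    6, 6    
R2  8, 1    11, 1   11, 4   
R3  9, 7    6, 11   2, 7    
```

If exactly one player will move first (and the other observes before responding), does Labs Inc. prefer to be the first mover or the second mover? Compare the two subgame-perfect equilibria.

second

If Labs Inc. leads: Novax's best replies are R0→Low, R1→High, R2→High, R3→Med; Labs Inc.'s induced payoffs 3, 6, 11, 6; outcome (R2, High), payoffs (11, 4).
If Novax leads: Labs Inc.'s best replies are Low→R3, Med→R0, High→R2; Novax's induced payoffs 7, 11, 4; outcome (R0, Med), payoffs (12, 11).
Labs Inc. gets 11 moving first and 12 moving second, so Labs Inc. prefers to move second.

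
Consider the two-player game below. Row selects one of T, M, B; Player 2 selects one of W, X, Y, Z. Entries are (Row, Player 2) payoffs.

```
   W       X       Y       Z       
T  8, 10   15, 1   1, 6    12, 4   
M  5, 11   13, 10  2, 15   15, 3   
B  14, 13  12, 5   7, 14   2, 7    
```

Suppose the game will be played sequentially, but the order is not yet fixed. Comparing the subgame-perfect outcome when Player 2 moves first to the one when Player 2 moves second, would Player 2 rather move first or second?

first

If Row leads: Player 2's best replies are T→W, M→Y, B→Y; Row's induced payoffs 8, 2, 7; outcome (T, W), payoffs (8, 10).
If Player 2 leads: Row's best replies are W→B, X→T, Y→B, Z→M; Player 2's induced payoffs 13, 1, 14, 3; outcome (B, Y), payoffs (7, 14).
Player 2 gets 14 moving first and 10 moving second, so Player 2 prefers to move first.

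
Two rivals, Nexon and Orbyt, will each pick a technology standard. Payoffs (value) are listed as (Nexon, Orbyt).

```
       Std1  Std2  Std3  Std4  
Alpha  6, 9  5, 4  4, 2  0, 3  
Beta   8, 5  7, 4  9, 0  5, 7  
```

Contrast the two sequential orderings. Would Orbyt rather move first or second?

second

If Nexon leads: Orbyt's best replies are Alpha→Std1, Beta→Std4; Nexon's induced payoffs 6, 5; outcome (Alpha, Std1), payoffs (6, 9).
If Orbyt leads: Nexon's best replies are Std1→Beta, Std2→Beta, Std3→Beta, Std4→Beta; Orbyt's induced payoffs 5, 4, 0, 7; outcome (Beta, Std4), payoffs (5, 7).
Orbyt gets 7 moving first and 9 moving second, so Orbyt prefers to move second.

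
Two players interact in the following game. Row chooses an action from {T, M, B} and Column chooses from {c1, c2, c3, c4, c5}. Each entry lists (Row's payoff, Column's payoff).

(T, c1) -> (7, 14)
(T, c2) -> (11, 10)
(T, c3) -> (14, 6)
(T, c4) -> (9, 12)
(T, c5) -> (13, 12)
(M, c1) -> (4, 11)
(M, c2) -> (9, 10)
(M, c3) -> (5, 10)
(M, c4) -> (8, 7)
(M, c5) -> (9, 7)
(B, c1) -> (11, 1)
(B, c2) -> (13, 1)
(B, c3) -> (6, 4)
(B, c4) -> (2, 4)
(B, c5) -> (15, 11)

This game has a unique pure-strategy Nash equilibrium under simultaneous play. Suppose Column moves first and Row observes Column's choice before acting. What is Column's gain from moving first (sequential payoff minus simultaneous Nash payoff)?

Backward induction with Column moving first.
- c1: BR = B, leader payoff 1.
- c2: BR = B, leader payoff 1.
- c3: BR = T, leader payoff 6.
- c4: BR = T, leader payoff 12.
- c5: BR = B, leader payoff 11.
Column's induced payoffs are 1, 1, 6, 12, 11, so Column commits to c4. Subgame-perfect outcome: (T, c4) with payoffs (9, 12).
Under simultaneous play:
Row's best replies: c1→B; c2→B; c3→T; c4→T; c5→B.
Column's best replies: T→c1; M→c1; B→c5.
The unique mutual best reply is (B, c5), giving (15, 11).
Column's commitment gain: 12 − 11 = 1.

1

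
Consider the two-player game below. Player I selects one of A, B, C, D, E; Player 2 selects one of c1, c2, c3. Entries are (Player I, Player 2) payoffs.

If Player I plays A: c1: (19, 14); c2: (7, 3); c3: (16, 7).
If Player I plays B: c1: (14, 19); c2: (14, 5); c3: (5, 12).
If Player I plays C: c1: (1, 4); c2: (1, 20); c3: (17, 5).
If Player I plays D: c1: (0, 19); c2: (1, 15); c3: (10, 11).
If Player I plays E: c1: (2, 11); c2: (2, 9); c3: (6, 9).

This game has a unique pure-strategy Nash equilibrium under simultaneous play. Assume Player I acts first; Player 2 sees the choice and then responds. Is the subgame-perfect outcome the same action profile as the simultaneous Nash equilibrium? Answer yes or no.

yes

Backward induction with Player I moving first.
- A → Player 2 plays c1 (best of 14, 3, 7); Player I gets 19.
- B → Player 2 plays c1 (best of 19, 5, 12); Player I gets 14.
- C → Player 2 plays c2 (best of 4, 20, 5); Player I gets 1.
- D → Player 2 plays c1 (best of 19, 15, 11); Player I gets 0.
- E → Player 2 plays c1 (best of 11, 9, 9); Player I gets 2.
Among 19, 14, 1, 0, 2, the best is 19 at A. Subgame-perfect outcome: (A, c1) with payoffs (19, 14).
Now find the simultaneous Nash equilibrium.
Player I's best replies: c1→A; c2→B; c3→C.
Player 2's best replies: A→c1; B→c1; C→c2; D→c1; E→c1.
The unique mutual best reply is (A, c1), giving (19, 14).
Sequential outcome (A, c1) coincides with the Nash profile (A, c1).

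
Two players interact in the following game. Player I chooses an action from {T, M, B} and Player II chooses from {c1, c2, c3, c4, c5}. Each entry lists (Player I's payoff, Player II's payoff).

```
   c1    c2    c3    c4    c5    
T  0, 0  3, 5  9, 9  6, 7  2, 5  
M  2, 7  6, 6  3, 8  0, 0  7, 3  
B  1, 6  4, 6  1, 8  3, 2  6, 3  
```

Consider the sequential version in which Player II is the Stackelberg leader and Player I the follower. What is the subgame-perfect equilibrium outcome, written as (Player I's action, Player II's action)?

Solve by backward induction (Player II leads).
- c1: Player I compares 0, 2, 1 and picks M; Player II would get 7.
- c2: Player I compares 3, 6, 4 and picks M; Player II would get 6.
- c3: Player I compares 9, 3, 1 and picks T; Player II would get 9.
- c4: Player I compares 6, 0, 3 and picks T; Player II would get 7.
- c5: Player I compares 2, 7, 6 and picks M; Player II would get 3.
Among 7, 6, 9, 7, 3, the best is 9 at c3. Subgame-perfect outcome: (T, c3) with payoffs (9, 9).

(T, c3)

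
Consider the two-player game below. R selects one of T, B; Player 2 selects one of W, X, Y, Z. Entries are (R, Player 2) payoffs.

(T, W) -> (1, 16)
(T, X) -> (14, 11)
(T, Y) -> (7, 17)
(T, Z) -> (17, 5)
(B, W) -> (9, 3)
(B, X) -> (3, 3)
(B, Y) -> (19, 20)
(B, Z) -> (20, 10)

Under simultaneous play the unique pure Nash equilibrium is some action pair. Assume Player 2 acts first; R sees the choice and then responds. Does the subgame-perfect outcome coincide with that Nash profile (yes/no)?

Backward induction with Player 2 moving first.
- W: BR = B, leader payoff 3.
- X: BR = T, leader payoff 11.
- Y: BR = B, leader payoff 20.
- Z: BR = B, leader payoff 10.
Player 2's induced payoffs are 3, 11, 20, 10, so Player 2 commits to Y. Subgame-perfect outcome: (B, Y) with payoffs (19, 20).
Under simultaneous play:
R's best replies: W→B; X→T; Y→B; Z→B.
Player 2's best replies: T→Y; B→Y.
The unique mutual best reply is (B, Y), giving (19, 20).
Sequential outcome (B, Y) coincides with the Nash profile (B, Y).

yes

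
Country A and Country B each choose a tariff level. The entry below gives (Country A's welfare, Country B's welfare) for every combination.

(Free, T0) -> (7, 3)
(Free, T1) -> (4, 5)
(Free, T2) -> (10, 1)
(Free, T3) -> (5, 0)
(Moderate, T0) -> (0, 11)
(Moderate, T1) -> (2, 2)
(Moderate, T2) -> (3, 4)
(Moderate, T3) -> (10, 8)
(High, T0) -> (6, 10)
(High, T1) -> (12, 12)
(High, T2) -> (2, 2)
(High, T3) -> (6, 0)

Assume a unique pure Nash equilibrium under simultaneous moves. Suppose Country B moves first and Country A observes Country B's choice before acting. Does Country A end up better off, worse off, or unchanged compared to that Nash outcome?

Country A best-responds to each possible Country B move:
- T0: Country A compares 7, 0, 6 and picks Free; Country B would get 3.
- T1: Country A compares 4, 2, 12 and picks High; Country B would get 12.
- T2: Country A compares 10, 3, 2 and picks Free; Country B would get 1.
- T3: Country A compares 5, 10, 6 and picks Moderate; Country B would get 8.
Maximizing over 3, 12, 1, 8, Country B chooses T1. Subgame-perfect outcome: (High, T1) with payoffs (12, 12).
For the simultaneous game, intersect best replies.
Country A's best replies: T0→Free; T1→High; T2→Free; T3→Moderate.
Country B's best replies: Free→T1; Moderate→T0; High→T1.
Only (High, T1) has each player best-responding; Nash payoffs (12, 12).
Country A earns 12 sequentially versus 12 at the Nash outcome: unchanged.

unchanged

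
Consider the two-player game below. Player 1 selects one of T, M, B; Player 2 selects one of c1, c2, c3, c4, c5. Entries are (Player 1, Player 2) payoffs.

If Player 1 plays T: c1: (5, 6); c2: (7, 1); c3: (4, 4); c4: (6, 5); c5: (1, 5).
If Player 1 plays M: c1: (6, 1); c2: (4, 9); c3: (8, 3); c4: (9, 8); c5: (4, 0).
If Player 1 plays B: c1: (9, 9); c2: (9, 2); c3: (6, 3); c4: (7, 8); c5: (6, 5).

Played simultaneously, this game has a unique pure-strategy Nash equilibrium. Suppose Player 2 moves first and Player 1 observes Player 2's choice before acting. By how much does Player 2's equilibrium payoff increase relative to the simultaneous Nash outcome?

0

Work backward from Player 1's decision.
- c1 → Player 1 plays B (best of 5, 6, 9); Player 2 gets 9.
- c2 → Player 1 plays B (best of 7, 4, 9); Player 2 gets 2.
- c3 → Player 1 plays M (best of 4, 8, 6); Player 2 gets 3.
- c4 → Player 1 plays M (best of 6, 9, 7); Player 2 gets 8.
- c5 → Player 1 plays B (best of 1, 4, 6); Player 2 gets 5.
Player 2's induced payoffs are 9, 2, 3, 8, 5, so Player 2 commits to c1. Subgame-perfect outcome: (B, c1) with payoffs (9, 9).
For the simultaneous game, intersect best replies.
Player 1's best replies: c1→B; c2→B; c3→M; c4→M; c5→B.
Player 2's best replies: T→c1; M→c2; B→c1.
Only (B, c1) has each player best-responding; Nash payoffs (9, 9).
Player 2's commitment gain: 9 − 9 = 0.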